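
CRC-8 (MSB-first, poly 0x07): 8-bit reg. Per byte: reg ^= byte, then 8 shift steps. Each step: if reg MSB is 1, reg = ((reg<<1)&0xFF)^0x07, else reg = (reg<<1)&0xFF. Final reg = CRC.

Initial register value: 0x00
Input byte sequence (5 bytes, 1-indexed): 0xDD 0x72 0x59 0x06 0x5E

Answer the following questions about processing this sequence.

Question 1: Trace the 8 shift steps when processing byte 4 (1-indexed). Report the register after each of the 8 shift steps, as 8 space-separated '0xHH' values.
Answer: 0x77 0xEE 0xDB 0xB1 0x65 0xCA 0x93 0x21

Derivation:
After byte 1 (0xDD): reg=0x1D
After byte 2 (0x72): reg=0x0A
After byte 3 (0x59): reg=0xBE
Register before byte 4: 0xBE
After XOR with byte 0x06: 0xB8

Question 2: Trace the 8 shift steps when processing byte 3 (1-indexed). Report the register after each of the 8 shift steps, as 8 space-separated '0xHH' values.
After byte 1 (0xDD): reg=0x1D
After byte 2 (0x72): reg=0x0A
Register before byte 3: 0x0A
After XOR with byte 0x59: 0x53

Answer: 0xA6 0x4B 0x96 0x2B 0x56 0xAC 0x5F 0xBE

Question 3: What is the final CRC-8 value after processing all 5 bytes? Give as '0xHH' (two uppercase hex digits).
Answer: 0x7A

Derivation:
After byte 1 (0xDD): reg=0x1D
After byte 2 (0x72): reg=0x0A
After byte 3 (0x59): reg=0xBE
After byte 4 (0x06): reg=0x21
After byte 5 (0x5E): reg=0x7A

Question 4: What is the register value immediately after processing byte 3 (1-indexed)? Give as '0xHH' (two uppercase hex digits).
Answer: 0xBE

Derivation:
After byte 1 (0xDD): reg=0x1D
After byte 2 (0x72): reg=0x0A
After byte 3 (0x59): reg=0xBE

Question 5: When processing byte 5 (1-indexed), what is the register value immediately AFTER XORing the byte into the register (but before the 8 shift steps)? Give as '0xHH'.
Answer: 0x7F

Derivation:
Register before byte 5: 0x21
Byte 5: 0x5E
0x21 XOR 0x5E = 0x7F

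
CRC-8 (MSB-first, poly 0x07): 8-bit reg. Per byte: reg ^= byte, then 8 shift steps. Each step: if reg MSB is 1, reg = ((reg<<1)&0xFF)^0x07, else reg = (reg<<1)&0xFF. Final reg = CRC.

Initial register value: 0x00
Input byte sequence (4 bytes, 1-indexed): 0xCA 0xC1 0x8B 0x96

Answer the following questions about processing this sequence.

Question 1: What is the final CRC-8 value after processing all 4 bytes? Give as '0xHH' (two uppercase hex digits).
Answer: 0x1A

Derivation:
After byte 1 (0xCA): reg=0x78
After byte 2 (0xC1): reg=0x26
After byte 3 (0x8B): reg=0x4A
After byte 4 (0x96): reg=0x1A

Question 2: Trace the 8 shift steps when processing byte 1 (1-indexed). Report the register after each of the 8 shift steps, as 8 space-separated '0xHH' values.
Answer: 0x93 0x21 0x42 0x84 0x0F 0x1E 0x3C 0x78

Derivation:
Register before byte 1: 0x00
After XOR with byte 0xCA: 0xCA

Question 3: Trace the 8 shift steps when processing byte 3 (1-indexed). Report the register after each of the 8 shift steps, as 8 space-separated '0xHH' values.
Answer: 0x5D 0xBA 0x73 0xE6 0xCB 0x91 0x25 0x4A

Derivation:
After byte 1 (0xCA): reg=0x78
After byte 2 (0xC1): reg=0x26
Register before byte 3: 0x26
After XOR with byte 0x8B: 0xAD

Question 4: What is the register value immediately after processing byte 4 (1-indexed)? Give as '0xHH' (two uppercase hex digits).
Answer: 0x1A

Derivation:
After byte 1 (0xCA): reg=0x78
After byte 2 (0xC1): reg=0x26
After byte 3 (0x8B): reg=0x4A
After byte 4 (0x96): reg=0x1A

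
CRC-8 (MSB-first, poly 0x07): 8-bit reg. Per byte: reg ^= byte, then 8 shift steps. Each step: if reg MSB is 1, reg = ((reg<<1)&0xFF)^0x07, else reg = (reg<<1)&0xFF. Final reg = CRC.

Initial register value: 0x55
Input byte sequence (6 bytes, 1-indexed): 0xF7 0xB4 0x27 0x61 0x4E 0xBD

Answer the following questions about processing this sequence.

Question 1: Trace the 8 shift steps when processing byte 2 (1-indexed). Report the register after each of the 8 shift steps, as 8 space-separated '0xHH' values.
After byte 1 (0xF7): reg=0x67
Register before byte 2: 0x67
After XOR with byte 0xB4: 0xD3

Answer: 0xA1 0x45 0x8A 0x13 0x26 0x4C 0x98 0x37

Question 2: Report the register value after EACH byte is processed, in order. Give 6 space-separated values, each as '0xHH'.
0x67 0x37 0x70 0x77 0xAF 0x7E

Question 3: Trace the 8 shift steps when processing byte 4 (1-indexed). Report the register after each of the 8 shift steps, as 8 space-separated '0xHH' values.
Answer: 0x22 0x44 0x88 0x17 0x2E 0x5C 0xB8 0x77

Derivation:
After byte 1 (0xF7): reg=0x67
After byte 2 (0xB4): reg=0x37
After byte 3 (0x27): reg=0x70
Register before byte 4: 0x70
After XOR with byte 0x61: 0x11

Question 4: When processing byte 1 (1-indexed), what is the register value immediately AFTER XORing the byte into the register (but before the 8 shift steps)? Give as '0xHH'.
Answer: 0xA2

Derivation:
Register before byte 1: 0x55
Byte 1: 0xF7
0x55 XOR 0xF7 = 0xA2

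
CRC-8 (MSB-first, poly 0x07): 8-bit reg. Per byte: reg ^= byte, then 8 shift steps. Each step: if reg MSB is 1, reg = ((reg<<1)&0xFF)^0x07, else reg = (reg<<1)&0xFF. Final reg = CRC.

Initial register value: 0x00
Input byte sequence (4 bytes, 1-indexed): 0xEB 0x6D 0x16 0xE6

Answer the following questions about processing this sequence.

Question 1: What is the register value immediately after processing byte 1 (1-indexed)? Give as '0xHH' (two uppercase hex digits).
After byte 1 (0xEB): reg=0x9F

Answer: 0x9F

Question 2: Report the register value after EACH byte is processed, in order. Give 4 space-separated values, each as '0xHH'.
0x9F 0xD0 0x5C 0x2F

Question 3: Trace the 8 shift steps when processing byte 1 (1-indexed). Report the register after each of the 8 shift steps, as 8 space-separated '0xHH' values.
Answer: 0xD1 0xA5 0x4D 0x9A 0x33 0x66 0xCC 0x9F

Derivation:
Register before byte 1: 0x00
After XOR with byte 0xEB: 0xEB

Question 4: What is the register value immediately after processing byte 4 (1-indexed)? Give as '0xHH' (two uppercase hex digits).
Answer: 0x2F

Derivation:
After byte 1 (0xEB): reg=0x9F
After byte 2 (0x6D): reg=0xD0
After byte 3 (0x16): reg=0x5C
After byte 4 (0xE6): reg=0x2F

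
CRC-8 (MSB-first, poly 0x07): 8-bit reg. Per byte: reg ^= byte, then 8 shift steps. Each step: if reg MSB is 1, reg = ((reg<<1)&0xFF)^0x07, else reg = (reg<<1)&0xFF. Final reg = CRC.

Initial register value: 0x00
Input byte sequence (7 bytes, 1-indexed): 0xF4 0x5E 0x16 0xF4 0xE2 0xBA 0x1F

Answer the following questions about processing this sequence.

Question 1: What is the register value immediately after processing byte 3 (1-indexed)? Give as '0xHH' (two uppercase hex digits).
After byte 1 (0xF4): reg=0xC2
After byte 2 (0x5E): reg=0xDD
After byte 3 (0x16): reg=0x7F

Answer: 0x7F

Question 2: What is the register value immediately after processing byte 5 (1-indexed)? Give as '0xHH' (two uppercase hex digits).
Answer: 0x81

Derivation:
After byte 1 (0xF4): reg=0xC2
After byte 2 (0x5E): reg=0xDD
After byte 3 (0x16): reg=0x7F
After byte 4 (0xF4): reg=0xB8
After byte 5 (0xE2): reg=0x81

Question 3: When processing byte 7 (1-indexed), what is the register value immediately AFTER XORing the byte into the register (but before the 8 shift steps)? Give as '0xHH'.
Register before byte 7: 0xA1
Byte 7: 0x1F
0xA1 XOR 0x1F = 0xBE

Answer: 0xBE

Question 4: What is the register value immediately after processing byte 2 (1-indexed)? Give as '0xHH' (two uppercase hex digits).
Answer: 0xDD

Derivation:
After byte 1 (0xF4): reg=0xC2
After byte 2 (0x5E): reg=0xDD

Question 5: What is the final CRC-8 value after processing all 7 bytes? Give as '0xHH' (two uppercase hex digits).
After byte 1 (0xF4): reg=0xC2
After byte 2 (0x5E): reg=0xDD
After byte 3 (0x16): reg=0x7F
After byte 4 (0xF4): reg=0xB8
After byte 5 (0xE2): reg=0x81
After byte 6 (0xBA): reg=0xA1
After byte 7 (0x1F): reg=0x33

Answer: 0x33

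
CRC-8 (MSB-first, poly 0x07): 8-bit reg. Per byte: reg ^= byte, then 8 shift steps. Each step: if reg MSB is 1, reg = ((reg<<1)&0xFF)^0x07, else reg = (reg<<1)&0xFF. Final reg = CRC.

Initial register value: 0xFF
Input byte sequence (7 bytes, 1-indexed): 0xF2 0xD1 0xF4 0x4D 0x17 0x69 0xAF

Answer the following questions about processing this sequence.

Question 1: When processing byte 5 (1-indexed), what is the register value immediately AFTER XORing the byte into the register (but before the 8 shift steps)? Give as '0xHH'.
Register before byte 5: 0x1E
Byte 5: 0x17
0x1E XOR 0x17 = 0x09

Answer: 0x09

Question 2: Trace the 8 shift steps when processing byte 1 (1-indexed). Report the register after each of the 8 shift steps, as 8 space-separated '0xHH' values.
Register before byte 1: 0xFF
After XOR with byte 0xF2: 0x0D

Answer: 0x1A 0x34 0x68 0xD0 0xA7 0x49 0x92 0x23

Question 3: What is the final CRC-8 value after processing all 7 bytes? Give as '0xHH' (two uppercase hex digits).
After byte 1 (0xF2): reg=0x23
After byte 2 (0xD1): reg=0xD0
After byte 3 (0xF4): reg=0xFC
After byte 4 (0x4D): reg=0x1E
After byte 5 (0x17): reg=0x3F
After byte 6 (0x69): reg=0xA5
After byte 7 (0xAF): reg=0x36

Answer: 0x36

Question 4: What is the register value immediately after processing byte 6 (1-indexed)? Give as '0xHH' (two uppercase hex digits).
Answer: 0xA5

Derivation:
After byte 1 (0xF2): reg=0x23
After byte 2 (0xD1): reg=0xD0
After byte 3 (0xF4): reg=0xFC
After byte 4 (0x4D): reg=0x1E
After byte 5 (0x17): reg=0x3F
After byte 6 (0x69): reg=0xA5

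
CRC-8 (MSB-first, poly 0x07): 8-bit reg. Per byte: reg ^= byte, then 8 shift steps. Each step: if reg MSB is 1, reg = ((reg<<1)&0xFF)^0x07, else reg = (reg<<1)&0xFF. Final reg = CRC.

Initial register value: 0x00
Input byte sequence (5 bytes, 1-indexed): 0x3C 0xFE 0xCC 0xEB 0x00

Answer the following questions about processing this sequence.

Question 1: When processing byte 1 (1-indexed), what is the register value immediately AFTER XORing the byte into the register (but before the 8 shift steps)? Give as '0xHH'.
Answer: 0x3C

Derivation:
Register before byte 1: 0x00
Byte 1: 0x3C
0x00 XOR 0x3C = 0x3C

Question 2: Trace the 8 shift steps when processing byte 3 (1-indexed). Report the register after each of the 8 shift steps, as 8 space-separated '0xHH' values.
Answer: 0x7A 0xF4 0xEF 0xD9 0xB5 0x6D 0xDA 0xB3

Derivation:
After byte 1 (0x3C): reg=0xB4
After byte 2 (0xFE): reg=0xF1
Register before byte 3: 0xF1
After XOR with byte 0xCC: 0x3D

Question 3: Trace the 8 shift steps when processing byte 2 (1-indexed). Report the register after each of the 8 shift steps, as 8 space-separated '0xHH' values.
After byte 1 (0x3C): reg=0xB4
Register before byte 2: 0xB4
After XOR with byte 0xFE: 0x4A

Answer: 0x94 0x2F 0x5E 0xBC 0x7F 0xFE 0xFB 0xF1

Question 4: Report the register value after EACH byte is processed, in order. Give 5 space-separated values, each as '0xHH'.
0xB4 0xF1 0xB3 0x8F 0xA4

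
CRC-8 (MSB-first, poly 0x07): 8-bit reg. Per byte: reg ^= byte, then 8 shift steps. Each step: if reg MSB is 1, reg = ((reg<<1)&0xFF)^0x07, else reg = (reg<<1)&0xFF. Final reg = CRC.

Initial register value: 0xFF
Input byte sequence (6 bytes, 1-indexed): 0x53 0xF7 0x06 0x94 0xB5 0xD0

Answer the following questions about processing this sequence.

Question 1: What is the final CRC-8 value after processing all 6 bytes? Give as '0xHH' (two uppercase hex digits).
Answer: 0x5A

Derivation:
After byte 1 (0x53): reg=0x4D
After byte 2 (0xF7): reg=0x2F
After byte 3 (0x06): reg=0xDF
After byte 4 (0x94): reg=0xF6
After byte 5 (0xB5): reg=0xCE
After byte 6 (0xD0): reg=0x5A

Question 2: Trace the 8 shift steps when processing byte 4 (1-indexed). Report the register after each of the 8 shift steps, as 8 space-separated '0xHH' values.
After byte 1 (0x53): reg=0x4D
After byte 2 (0xF7): reg=0x2F
After byte 3 (0x06): reg=0xDF
Register before byte 4: 0xDF
After XOR with byte 0x94: 0x4B

Answer: 0x96 0x2B 0x56 0xAC 0x5F 0xBE 0x7B 0xF6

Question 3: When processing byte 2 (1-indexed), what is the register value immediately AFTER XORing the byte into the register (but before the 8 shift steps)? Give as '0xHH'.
Answer: 0xBA

Derivation:
Register before byte 2: 0x4D
Byte 2: 0xF7
0x4D XOR 0xF7 = 0xBA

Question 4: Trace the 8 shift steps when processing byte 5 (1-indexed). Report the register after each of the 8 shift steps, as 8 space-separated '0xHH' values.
After byte 1 (0x53): reg=0x4D
After byte 2 (0xF7): reg=0x2F
After byte 3 (0x06): reg=0xDF
After byte 4 (0x94): reg=0xF6
Register before byte 5: 0xF6
After XOR with byte 0xB5: 0x43

Answer: 0x86 0x0B 0x16 0x2C 0x58 0xB0 0x67 0xCE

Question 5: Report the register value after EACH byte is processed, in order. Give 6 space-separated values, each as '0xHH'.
0x4D 0x2F 0xDF 0xF6 0xCE 0x5A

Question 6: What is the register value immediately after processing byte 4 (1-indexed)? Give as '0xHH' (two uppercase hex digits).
Answer: 0xF6

Derivation:
After byte 1 (0x53): reg=0x4D
After byte 2 (0xF7): reg=0x2F
After byte 3 (0x06): reg=0xDF
After byte 4 (0x94): reg=0xF6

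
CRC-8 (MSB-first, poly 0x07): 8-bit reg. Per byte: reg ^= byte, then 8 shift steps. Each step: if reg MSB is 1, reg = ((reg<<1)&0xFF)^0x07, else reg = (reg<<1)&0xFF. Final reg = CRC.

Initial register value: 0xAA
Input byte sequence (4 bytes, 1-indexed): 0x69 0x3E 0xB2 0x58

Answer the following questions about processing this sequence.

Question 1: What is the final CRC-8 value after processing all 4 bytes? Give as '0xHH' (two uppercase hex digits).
After byte 1 (0x69): reg=0x47
After byte 2 (0x3E): reg=0x68
After byte 3 (0xB2): reg=0x08
After byte 4 (0x58): reg=0xB7

Answer: 0xB7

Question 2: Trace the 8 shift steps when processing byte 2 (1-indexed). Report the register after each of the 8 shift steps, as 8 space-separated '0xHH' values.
After byte 1 (0x69): reg=0x47
Register before byte 2: 0x47
After XOR with byte 0x3E: 0x79

Answer: 0xF2 0xE3 0xC1 0x85 0x0D 0x1A 0x34 0x68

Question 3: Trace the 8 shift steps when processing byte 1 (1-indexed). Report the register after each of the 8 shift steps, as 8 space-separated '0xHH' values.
Register before byte 1: 0xAA
After XOR with byte 0x69: 0xC3

Answer: 0x81 0x05 0x0A 0x14 0x28 0x50 0xA0 0x47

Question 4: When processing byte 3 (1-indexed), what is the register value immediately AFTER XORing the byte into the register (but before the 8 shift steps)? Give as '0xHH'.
Answer: 0xDA

Derivation:
Register before byte 3: 0x68
Byte 3: 0xB2
0x68 XOR 0xB2 = 0xDA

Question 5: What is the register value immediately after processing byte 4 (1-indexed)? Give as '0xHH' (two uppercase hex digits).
Answer: 0xB7

Derivation:
After byte 1 (0x69): reg=0x47
After byte 2 (0x3E): reg=0x68
After byte 3 (0xB2): reg=0x08
After byte 4 (0x58): reg=0xB7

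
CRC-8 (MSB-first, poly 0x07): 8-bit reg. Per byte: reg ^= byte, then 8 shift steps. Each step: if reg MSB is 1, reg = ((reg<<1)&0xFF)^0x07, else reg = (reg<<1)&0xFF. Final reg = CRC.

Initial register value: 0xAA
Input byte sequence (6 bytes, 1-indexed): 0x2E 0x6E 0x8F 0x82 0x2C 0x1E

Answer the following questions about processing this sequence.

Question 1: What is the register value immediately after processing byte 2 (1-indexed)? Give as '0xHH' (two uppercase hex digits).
Answer: 0xEF

Derivation:
After byte 1 (0x2E): reg=0x95
After byte 2 (0x6E): reg=0xEF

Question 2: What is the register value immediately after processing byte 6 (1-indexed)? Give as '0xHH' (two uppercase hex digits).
After byte 1 (0x2E): reg=0x95
After byte 2 (0x6E): reg=0xEF
After byte 3 (0x8F): reg=0x27
After byte 4 (0x82): reg=0x72
After byte 5 (0x2C): reg=0x9D
After byte 6 (0x1E): reg=0x80

Answer: 0x80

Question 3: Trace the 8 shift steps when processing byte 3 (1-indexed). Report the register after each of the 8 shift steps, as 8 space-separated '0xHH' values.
Answer: 0xC0 0x87 0x09 0x12 0x24 0x48 0x90 0x27

Derivation:
After byte 1 (0x2E): reg=0x95
After byte 2 (0x6E): reg=0xEF
Register before byte 3: 0xEF
After XOR with byte 0x8F: 0x60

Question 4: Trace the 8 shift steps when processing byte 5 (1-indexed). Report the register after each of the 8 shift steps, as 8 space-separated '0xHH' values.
After byte 1 (0x2E): reg=0x95
After byte 2 (0x6E): reg=0xEF
After byte 3 (0x8F): reg=0x27
After byte 4 (0x82): reg=0x72
Register before byte 5: 0x72
After XOR with byte 0x2C: 0x5E

Answer: 0xBC 0x7F 0xFE 0xFB 0xF1 0xE5 0xCD 0x9D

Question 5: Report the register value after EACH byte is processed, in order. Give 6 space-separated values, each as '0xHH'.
0x95 0xEF 0x27 0x72 0x9D 0x80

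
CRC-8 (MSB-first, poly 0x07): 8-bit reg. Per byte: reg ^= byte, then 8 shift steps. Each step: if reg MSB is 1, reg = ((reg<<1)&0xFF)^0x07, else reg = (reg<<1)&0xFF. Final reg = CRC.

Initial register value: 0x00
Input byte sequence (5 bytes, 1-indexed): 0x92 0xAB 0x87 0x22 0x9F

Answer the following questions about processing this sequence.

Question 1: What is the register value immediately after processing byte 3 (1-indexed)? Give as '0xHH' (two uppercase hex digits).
After byte 1 (0x92): reg=0xF7
After byte 2 (0xAB): reg=0x93
After byte 3 (0x87): reg=0x6C

Answer: 0x6C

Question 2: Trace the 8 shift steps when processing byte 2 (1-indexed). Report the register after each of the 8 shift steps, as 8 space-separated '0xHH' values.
After byte 1 (0x92): reg=0xF7
Register before byte 2: 0xF7
After XOR with byte 0xAB: 0x5C

Answer: 0xB8 0x77 0xEE 0xDB 0xB1 0x65 0xCA 0x93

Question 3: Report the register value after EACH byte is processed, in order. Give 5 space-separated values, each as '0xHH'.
0xF7 0x93 0x6C 0xED 0x59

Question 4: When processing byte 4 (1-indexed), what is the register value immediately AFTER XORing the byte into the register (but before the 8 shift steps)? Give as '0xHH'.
Answer: 0x4E

Derivation:
Register before byte 4: 0x6C
Byte 4: 0x22
0x6C XOR 0x22 = 0x4E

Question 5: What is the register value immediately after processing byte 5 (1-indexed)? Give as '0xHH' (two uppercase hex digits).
After byte 1 (0x92): reg=0xF7
After byte 2 (0xAB): reg=0x93
After byte 3 (0x87): reg=0x6C
After byte 4 (0x22): reg=0xED
After byte 5 (0x9F): reg=0x59

Answer: 0x59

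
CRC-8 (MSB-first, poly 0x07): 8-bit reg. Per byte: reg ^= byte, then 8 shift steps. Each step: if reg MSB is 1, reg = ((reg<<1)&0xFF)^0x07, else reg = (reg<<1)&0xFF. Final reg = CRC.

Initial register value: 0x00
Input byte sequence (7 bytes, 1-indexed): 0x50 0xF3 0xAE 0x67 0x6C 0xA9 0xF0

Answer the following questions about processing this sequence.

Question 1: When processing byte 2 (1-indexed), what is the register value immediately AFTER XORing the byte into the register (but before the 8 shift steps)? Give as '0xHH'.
Register before byte 2: 0xB7
Byte 2: 0xF3
0xB7 XOR 0xF3 = 0x44

Answer: 0x44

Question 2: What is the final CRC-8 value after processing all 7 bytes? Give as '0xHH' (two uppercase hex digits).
Answer: 0x00

Derivation:
After byte 1 (0x50): reg=0xB7
After byte 2 (0xF3): reg=0xDB
After byte 3 (0xAE): reg=0x4C
After byte 4 (0x67): reg=0xD1
After byte 5 (0x6C): reg=0x3A
After byte 6 (0xA9): reg=0xF0
After byte 7 (0xF0): reg=0x00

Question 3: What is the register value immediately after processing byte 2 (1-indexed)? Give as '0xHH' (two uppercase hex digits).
Answer: 0xDB

Derivation:
After byte 1 (0x50): reg=0xB7
After byte 2 (0xF3): reg=0xDB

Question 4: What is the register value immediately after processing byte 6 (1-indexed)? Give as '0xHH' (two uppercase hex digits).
Answer: 0xF0

Derivation:
After byte 1 (0x50): reg=0xB7
After byte 2 (0xF3): reg=0xDB
After byte 3 (0xAE): reg=0x4C
After byte 4 (0x67): reg=0xD1
After byte 5 (0x6C): reg=0x3A
After byte 6 (0xA9): reg=0xF0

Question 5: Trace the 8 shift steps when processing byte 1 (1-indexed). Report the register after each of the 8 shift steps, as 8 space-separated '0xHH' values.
Answer: 0xA0 0x47 0x8E 0x1B 0x36 0x6C 0xD8 0xB7

Derivation:
Register before byte 1: 0x00
After XOR with byte 0x50: 0x50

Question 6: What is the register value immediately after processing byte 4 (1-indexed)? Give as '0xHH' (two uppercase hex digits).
Answer: 0xD1

Derivation:
After byte 1 (0x50): reg=0xB7
After byte 2 (0xF3): reg=0xDB
After byte 3 (0xAE): reg=0x4C
After byte 4 (0x67): reg=0xD1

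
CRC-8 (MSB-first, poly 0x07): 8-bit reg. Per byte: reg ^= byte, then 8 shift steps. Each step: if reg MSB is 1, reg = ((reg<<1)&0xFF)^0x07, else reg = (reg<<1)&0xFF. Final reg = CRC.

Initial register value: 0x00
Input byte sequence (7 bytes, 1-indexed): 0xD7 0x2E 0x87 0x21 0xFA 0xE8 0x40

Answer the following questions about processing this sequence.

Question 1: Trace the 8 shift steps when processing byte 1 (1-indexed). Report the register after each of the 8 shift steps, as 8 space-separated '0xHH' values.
Answer: 0xA9 0x55 0xAA 0x53 0xA6 0x4B 0x96 0x2B

Derivation:
Register before byte 1: 0x00
After XOR with byte 0xD7: 0xD7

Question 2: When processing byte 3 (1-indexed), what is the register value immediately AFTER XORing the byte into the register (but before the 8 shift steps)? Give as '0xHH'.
Register before byte 3: 0x1B
Byte 3: 0x87
0x1B XOR 0x87 = 0x9C

Answer: 0x9C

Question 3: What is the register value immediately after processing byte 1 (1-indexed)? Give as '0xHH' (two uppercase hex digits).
After byte 1 (0xD7): reg=0x2B

Answer: 0x2B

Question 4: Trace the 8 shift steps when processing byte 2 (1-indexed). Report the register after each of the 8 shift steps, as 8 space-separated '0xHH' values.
After byte 1 (0xD7): reg=0x2B
Register before byte 2: 0x2B
After XOR with byte 0x2E: 0x05

Answer: 0x0A 0x14 0x28 0x50 0xA0 0x47 0x8E 0x1B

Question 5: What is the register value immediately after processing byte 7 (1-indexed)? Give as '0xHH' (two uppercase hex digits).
Answer: 0x2C

Derivation:
After byte 1 (0xD7): reg=0x2B
After byte 2 (0x2E): reg=0x1B
After byte 3 (0x87): reg=0xDD
After byte 4 (0x21): reg=0xFA
After byte 5 (0xFA): reg=0x00
After byte 6 (0xE8): reg=0x96
After byte 7 (0x40): reg=0x2C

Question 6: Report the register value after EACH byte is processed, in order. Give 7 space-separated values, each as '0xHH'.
0x2B 0x1B 0xDD 0xFA 0x00 0x96 0x2C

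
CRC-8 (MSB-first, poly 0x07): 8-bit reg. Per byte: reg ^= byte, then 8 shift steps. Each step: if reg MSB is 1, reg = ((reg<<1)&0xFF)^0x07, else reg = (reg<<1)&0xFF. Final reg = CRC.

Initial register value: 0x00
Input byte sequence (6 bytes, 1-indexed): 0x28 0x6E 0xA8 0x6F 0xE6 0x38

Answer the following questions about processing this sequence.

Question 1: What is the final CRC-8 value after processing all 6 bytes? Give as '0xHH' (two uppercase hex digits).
After byte 1 (0x28): reg=0xD8
After byte 2 (0x6E): reg=0x0B
After byte 3 (0xA8): reg=0x60
After byte 4 (0x6F): reg=0x2D
After byte 5 (0xE6): reg=0x7F
After byte 6 (0x38): reg=0xD2

Answer: 0xD2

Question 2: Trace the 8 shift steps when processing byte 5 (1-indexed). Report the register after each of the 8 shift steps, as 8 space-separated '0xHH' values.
After byte 1 (0x28): reg=0xD8
After byte 2 (0x6E): reg=0x0B
After byte 3 (0xA8): reg=0x60
After byte 4 (0x6F): reg=0x2D
Register before byte 5: 0x2D
After XOR with byte 0xE6: 0xCB

Answer: 0x91 0x25 0x4A 0x94 0x2F 0x5E 0xBC 0x7F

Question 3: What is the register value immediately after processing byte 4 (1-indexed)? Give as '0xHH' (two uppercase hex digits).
After byte 1 (0x28): reg=0xD8
After byte 2 (0x6E): reg=0x0B
After byte 3 (0xA8): reg=0x60
After byte 4 (0x6F): reg=0x2D

Answer: 0x2D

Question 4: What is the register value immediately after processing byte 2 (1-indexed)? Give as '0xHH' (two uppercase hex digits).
Answer: 0x0B

Derivation:
After byte 1 (0x28): reg=0xD8
After byte 2 (0x6E): reg=0x0B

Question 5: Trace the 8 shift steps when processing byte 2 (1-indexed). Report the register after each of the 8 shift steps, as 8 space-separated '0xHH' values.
After byte 1 (0x28): reg=0xD8
Register before byte 2: 0xD8
After XOR with byte 0x6E: 0xB6

Answer: 0x6B 0xD6 0xAB 0x51 0xA2 0x43 0x86 0x0B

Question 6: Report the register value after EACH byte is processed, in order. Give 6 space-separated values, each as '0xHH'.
0xD8 0x0B 0x60 0x2D 0x7F 0xD2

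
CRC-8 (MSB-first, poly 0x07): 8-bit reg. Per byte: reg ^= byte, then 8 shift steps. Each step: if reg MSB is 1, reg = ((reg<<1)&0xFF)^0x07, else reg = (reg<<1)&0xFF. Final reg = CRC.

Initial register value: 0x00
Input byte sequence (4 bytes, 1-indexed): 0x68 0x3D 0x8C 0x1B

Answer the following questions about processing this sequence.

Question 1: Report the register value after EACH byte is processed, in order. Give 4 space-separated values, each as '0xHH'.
0x1F 0xEE 0x29 0x9E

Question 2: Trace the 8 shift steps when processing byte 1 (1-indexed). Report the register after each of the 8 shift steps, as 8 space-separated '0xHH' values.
Answer: 0xD0 0xA7 0x49 0x92 0x23 0x46 0x8C 0x1F

Derivation:
Register before byte 1: 0x00
After XOR with byte 0x68: 0x68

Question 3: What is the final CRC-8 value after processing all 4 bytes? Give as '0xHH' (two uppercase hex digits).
Answer: 0x9E

Derivation:
After byte 1 (0x68): reg=0x1F
After byte 2 (0x3D): reg=0xEE
After byte 3 (0x8C): reg=0x29
After byte 4 (0x1B): reg=0x9E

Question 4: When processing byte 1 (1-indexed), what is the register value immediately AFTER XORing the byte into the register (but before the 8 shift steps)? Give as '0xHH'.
Register before byte 1: 0x00
Byte 1: 0x68
0x00 XOR 0x68 = 0x68

Answer: 0x68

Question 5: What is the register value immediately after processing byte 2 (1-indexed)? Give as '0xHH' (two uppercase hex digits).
After byte 1 (0x68): reg=0x1F
After byte 2 (0x3D): reg=0xEE

Answer: 0xEE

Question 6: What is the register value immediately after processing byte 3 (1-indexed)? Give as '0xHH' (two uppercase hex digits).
After byte 1 (0x68): reg=0x1F
After byte 2 (0x3D): reg=0xEE
After byte 3 (0x8C): reg=0x29

Answer: 0x29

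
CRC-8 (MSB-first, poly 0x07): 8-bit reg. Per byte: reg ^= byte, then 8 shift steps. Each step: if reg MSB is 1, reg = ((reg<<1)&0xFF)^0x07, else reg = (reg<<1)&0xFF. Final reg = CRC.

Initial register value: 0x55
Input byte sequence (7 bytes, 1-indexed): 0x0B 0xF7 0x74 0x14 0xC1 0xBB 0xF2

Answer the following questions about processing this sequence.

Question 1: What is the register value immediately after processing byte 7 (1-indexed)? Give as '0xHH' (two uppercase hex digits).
Answer: 0x90

Derivation:
After byte 1 (0x0B): reg=0x9D
After byte 2 (0xF7): reg=0x11
After byte 3 (0x74): reg=0x3C
After byte 4 (0x14): reg=0xD8
After byte 5 (0xC1): reg=0x4F
After byte 6 (0xBB): reg=0xC2
After byte 7 (0xF2): reg=0x90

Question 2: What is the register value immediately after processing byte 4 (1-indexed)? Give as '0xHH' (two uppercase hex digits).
After byte 1 (0x0B): reg=0x9D
After byte 2 (0xF7): reg=0x11
After byte 3 (0x74): reg=0x3C
After byte 4 (0x14): reg=0xD8

Answer: 0xD8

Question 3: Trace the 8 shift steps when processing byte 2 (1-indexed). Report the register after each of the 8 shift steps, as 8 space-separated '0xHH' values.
After byte 1 (0x0B): reg=0x9D
Register before byte 2: 0x9D
After XOR with byte 0xF7: 0x6A

Answer: 0xD4 0xAF 0x59 0xB2 0x63 0xC6 0x8B 0x11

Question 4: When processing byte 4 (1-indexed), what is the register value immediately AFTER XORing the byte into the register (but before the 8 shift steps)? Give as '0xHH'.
Answer: 0x28

Derivation:
Register before byte 4: 0x3C
Byte 4: 0x14
0x3C XOR 0x14 = 0x28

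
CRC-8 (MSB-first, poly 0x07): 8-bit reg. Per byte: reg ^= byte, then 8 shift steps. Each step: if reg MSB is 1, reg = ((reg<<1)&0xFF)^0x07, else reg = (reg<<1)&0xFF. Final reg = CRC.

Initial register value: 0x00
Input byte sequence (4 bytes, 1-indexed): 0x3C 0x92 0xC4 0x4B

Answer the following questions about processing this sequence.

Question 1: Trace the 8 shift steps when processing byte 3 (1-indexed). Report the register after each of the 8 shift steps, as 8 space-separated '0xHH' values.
Answer: 0x6C 0xD8 0xB7 0x69 0xD2 0xA3 0x41 0x82

Derivation:
After byte 1 (0x3C): reg=0xB4
After byte 2 (0x92): reg=0xF2
Register before byte 3: 0xF2
After XOR with byte 0xC4: 0x36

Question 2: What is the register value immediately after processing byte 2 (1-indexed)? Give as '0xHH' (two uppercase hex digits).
After byte 1 (0x3C): reg=0xB4
After byte 2 (0x92): reg=0xF2

Answer: 0xF2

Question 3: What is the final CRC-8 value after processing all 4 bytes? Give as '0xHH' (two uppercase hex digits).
Answer: 0x71

Derivation:
After byte 1 (0x3C): reg=0xB4
After byte 2 (0x92): reg=0xF2
After byte 3 (0xC4): reg=0x82
After byte 4 (0x4B): reg=0x71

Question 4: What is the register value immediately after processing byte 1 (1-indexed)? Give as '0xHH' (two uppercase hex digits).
After byte 1 (0x3C): reg=0xB4

Answer: 0xB4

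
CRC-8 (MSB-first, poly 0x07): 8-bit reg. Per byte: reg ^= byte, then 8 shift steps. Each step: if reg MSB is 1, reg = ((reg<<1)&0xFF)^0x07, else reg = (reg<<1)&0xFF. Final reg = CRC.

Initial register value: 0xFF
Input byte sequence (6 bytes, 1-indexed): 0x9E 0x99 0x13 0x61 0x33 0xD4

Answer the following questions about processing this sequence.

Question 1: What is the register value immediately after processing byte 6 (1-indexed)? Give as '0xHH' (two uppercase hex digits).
Answer: 0xAD

Derivation:
After byte 1 (0x9E): reg=0x20
After byte 2 (0x99): reg=0x26
After byte 3 (0x13): reg=0x8B
After byte 4 (0x61): reg=0x98
After byte 5 (0x33): reg=0x58
After byte 6 (0xD4): reg=0xAD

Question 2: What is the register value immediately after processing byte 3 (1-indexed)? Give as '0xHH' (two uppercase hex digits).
After byte 1 (0x9E): reg=0x20
After byte 2 (0x99): reg=0x26
After byte 3 (0x13): reg=0x8B

Answer: 0x8B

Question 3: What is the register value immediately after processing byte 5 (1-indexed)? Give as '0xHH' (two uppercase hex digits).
Answer: 0x58

Derivation:
After byte 1 (0x9E): reg=0x20
After byte 2 (0x99): reg=0x26
After byte 3 (0x13): reg=0x8B
After byte 4 (0x61): reg=0x98
After byte 5 (0x33): reg=0x58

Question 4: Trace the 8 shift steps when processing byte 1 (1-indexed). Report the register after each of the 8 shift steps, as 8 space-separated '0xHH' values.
Answer: 0xC2 0x83 0x01 0x02 0x04 0x08 0x10 0x20

Derivation:
Register before byte 1: 0xFF
After XOR with byte 0x9E: 0x61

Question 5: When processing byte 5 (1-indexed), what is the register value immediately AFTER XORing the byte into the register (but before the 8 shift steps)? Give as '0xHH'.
Register before byte 5: 0x98
Byte 5: 0x33
0x98 XOR 0x33 = 0xAB

Answer: 0xAB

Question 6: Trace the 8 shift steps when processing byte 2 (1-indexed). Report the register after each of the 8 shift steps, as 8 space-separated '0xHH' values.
Answer: 0x75 0xEA 0xD3 0xA1 0x45 0x8A 0x13 0x26

Derivation:
After byte 1 (0x9E): reg=0x20
Register before byte 2: 0x20
After XOR with byte 0x99: 0xB9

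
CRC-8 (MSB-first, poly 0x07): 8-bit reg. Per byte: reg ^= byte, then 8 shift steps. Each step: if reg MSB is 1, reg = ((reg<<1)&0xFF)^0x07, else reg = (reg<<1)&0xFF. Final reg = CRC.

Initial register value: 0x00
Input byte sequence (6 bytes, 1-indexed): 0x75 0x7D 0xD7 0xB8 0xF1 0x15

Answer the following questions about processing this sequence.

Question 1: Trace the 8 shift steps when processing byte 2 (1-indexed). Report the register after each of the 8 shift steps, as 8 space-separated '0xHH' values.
After byte 1 (0x75): reg=0x4C
Register before byte 2: 0x4C
After XOR with byte 0x7D: 0x31

Answer: 0x62 0xC4 0x8F 0x19 0x32 0x64 0xC8 0x97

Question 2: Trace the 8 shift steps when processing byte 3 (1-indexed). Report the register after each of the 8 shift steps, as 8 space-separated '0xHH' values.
After byte 1 (0x75): reg=0x4C
After byte 2 (0x7D): reg=0x97
Register before byte 3: 0x97
After XOR with byte 0xD7: 0x40

Answer: 0x80 0x07 0x0E 0x1C 0x38 0x70 0xE0 0xC7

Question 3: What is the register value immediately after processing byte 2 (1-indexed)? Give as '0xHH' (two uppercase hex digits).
After byte 1 (0x75): reg=0x4C
After byte 2 (0x7D): reg=0x97

Answer: 0x97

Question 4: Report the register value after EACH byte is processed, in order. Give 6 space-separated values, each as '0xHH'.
0x4C 0x97 0xC7 0x7A 0xB8 0x4A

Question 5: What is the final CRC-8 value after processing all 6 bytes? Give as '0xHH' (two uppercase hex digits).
Answer: 0x4A

Derivation:
After byte 1 (0x75): reg=0x4C
After byte 2 (0x7D): reg=0x97
After byte 3 (0xD7): reg=0xC7
After byte 4 (0xB8): reg=0x7A
After byte 5 (0xF1): reg=0xB8
After byte 6 (0x15): reg=0x4A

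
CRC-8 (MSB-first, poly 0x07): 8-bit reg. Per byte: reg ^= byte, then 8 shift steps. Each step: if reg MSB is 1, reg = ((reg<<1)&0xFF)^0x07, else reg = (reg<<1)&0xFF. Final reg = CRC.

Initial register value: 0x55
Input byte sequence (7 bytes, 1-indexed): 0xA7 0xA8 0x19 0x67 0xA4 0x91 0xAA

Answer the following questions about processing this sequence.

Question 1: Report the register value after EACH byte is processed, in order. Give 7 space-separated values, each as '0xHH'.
0xD0 0x6F 0x45 0xEE 0xF1 0x27 0xAA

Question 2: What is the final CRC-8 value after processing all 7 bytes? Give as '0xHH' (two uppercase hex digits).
Answer: 0xAA

Derivation:
After byte 1 (0xA7): reg=0xD0
After byte 2 (0xA8): reg=0x6F
After byte 3 (0x19): reg=0x45
After byte 4 (0x67): reg=0xEE
After byte 5 (0xA4): reg=0xF1
After byte 6 (0x91): reg=0x27
After byte 7 (0xAA): reg=0xAA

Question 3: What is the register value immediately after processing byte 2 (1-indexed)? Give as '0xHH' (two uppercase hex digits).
After byte 1 (0xA7): reg=0xD0
After byte 2 (0xA8): reg=0x6F

Answer: 0x6F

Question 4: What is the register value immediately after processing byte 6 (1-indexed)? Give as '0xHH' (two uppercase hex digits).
Answer: 0x27

Derivation:
After byte 1 (0xA7): reg=0xD0
After byte 2 (0xA8): reg=0x6F
After byte 3 (0x19): reg=0x45
After byte 4 (0x67): reg=0xEE
After byte 5 (0xA4): reg=0xF1
After byte 6 (0x91): reg=0x27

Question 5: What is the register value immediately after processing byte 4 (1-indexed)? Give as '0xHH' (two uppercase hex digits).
After byte 1 (0xA7): reg=0xD0
After byte 2 (0xA8): reg=0x6F
After byte 3 (0x19): reg=0x45
After byte 4 (0x67): reg=0xEE

Answer: 0xEE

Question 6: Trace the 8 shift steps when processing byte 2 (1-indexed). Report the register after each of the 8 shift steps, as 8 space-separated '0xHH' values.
Answer: 0xF0 0xE7 0xC9 0x95 0x2D 0x5A 0xB4 0x6F

Derivation:
After byte 1 (0xA7): reg=0xD0
Register before byte 2: 0xD0
After XOR with byte 0xA8: 0x78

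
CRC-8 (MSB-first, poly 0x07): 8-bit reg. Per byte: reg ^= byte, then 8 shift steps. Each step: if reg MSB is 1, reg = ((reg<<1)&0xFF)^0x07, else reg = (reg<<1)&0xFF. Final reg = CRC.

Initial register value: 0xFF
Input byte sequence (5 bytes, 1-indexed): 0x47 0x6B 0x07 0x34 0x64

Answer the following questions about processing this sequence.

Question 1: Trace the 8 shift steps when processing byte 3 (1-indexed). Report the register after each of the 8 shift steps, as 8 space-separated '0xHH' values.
After byte 1 (0x47): reg=0x21
After byte 2 (0x6B): reg=0xF1
Register before byte 3: 0xF1
After XOR with byte 0x07: 0xF6

Answer: 0xEB 0xD1 0xA5 0x4D 0x9A 0x33 0x66 0xCC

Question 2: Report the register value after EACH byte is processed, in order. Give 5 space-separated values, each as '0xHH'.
0x21 0xF1 0xCC 0xE6 0x87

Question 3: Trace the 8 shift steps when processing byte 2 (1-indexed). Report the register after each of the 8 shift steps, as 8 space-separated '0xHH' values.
After byte 1 (0x47): reg=0x21
Register before byte 2: 0x21
After XOR with byte 0x6B: 0x4A

Answer: 0x94 0x2F 0x5E 0xBC 0x7F 0xFE 0xFB 0xF1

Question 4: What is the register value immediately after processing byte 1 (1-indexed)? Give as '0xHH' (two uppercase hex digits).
Answer: 0x21

Derivation:
After byte 1 (0x47): reg=0x21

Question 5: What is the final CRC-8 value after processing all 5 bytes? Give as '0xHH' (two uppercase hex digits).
Answer: 0x87

Derivation:
After byte 1 (0x47): reg=0x21
After byte 2 (0x6B): reg=0xF1
After byte 3 (0x07): reg=0xCC
After byte 4 (0x34): reg=0xE6
After byte 5 (0x64): reg=0x87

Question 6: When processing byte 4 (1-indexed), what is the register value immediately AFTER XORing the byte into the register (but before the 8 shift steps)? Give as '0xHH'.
Register before byte 4: 0xCC
Byte 4: 0x34
0xCC XOR 0x34 = 0xF8

Answer: 0xF8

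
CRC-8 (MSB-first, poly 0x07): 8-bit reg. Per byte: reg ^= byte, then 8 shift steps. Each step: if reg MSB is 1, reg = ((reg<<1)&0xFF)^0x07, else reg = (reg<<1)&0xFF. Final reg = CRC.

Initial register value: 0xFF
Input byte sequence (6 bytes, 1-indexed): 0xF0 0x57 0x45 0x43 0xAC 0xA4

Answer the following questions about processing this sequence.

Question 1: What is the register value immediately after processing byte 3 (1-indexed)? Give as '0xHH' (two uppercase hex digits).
Answer: 0xFC

Derivation:
After byte 1 (0xF0): reg=0x2D
After byte 2 (0x57): reg=0x61
After byte 3 (0x45): reg=0xFC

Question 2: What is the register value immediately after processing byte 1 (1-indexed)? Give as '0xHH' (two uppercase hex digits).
After byte 1 (0xF0): reg=0x2D

Answer: 0x2D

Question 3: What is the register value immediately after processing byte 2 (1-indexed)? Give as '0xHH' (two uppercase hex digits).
Answer: 0x61

Derivation:
After byte 1 (0xF0): reg=0x2D
After byte 2 (0x57): reg=0x61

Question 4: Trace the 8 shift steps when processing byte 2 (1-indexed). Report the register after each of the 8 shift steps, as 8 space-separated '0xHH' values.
After byte 1 (0xF0): reg=0x2D
Register before byte 2: 0x2D
After XOR with byte 0x57: 0x7A

Answer: 0xF4 0xEF 0xD9 0xB5 0x6D 0xDA 0xB3 0x61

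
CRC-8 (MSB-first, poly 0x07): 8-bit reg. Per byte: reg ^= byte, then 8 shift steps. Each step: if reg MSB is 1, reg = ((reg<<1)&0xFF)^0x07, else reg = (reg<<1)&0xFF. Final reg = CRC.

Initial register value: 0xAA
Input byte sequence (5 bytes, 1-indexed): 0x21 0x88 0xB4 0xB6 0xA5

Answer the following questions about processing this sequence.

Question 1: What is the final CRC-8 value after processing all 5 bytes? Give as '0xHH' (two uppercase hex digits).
After byte 1 (0x21): reg=0xB8
After byte 2 (0x88): reg=0x90
After byte 3 (0xB4): reg=0xFC
After byte 4 (0xB6): reg=0xF1
After byte 5 (0xA5): reg=0xAB

Answer: 0xAB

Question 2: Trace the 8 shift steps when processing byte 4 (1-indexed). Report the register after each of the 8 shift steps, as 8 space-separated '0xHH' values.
After byte 1 (0x21): reg=0xB8
After byte 2 (0x88): reg=0x90
After byte 3 (0xB4): reg=0xFC
Register before byte 4: 0xFC
After XOR with byte 0xB6: 0x4A

Answer: 0x94 0x2F 0x5E 0xBC 0x7F 0xFE 0xFB 0xF1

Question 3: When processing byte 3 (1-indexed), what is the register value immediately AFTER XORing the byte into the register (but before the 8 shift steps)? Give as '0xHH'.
Register before byte 3: 0x90
Byte 3: 0xB4
0x90 XOR 0xB4 = 0x24

Answer: 0x24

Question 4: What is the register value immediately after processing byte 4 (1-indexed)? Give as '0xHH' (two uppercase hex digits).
Answer: 0xF1

Derivation:
After byte 1 (0x21): reg=0xB8
After byte 2 (0x88): reg=0x90
After byte 3 (0xB4): reg=0xFC
After byte 4 (0xB6): reg=0xF1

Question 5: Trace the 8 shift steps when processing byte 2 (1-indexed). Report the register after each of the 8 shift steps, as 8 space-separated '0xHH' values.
Answer: 0x60 0xC0 0x87 0x09 0x12 0x24 0x48 0x90

Derivation:
After byte 1 (0x21): reg=0xB8
Register before byte 2: 0xB8
After XOR with byte 0x88: 0x30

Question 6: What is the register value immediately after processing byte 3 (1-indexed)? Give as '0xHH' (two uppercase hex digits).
After byte 1 (0x21): reg=0xB8
After byte 2 (0x88): reg=0x90
After byte 3 (0xB4): reg=0xFC

Answer: 0xFC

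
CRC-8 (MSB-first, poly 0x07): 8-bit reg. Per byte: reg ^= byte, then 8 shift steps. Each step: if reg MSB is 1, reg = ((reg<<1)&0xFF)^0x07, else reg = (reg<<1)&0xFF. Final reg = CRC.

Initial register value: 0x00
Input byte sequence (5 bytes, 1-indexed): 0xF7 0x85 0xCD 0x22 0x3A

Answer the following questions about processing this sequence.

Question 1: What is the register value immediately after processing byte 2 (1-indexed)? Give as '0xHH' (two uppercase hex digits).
After byte 1 (0xF7): reg=0xCB
After byte 2 (0x85): reg=0xED

Answer: 0xED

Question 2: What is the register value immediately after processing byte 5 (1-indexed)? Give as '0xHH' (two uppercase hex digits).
Answer: 0x61

Derivation:
After byte 1 (0xF7): reg=0xCB
After byte 2 (0x85): reg=0xED
After byte 3 (0xCD): reg=0xE0
After byte 4 (0x22): reg=0x40
After byte 5 (0x3A): reg=0x61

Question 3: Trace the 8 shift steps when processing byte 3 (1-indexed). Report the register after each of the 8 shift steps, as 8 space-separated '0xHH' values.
Answer: 0x40 0x80 0x07 0x0E 0x1C 0x38 0x70 0xE0

Derivation:
After byte 1 (0xF7): reg=0xCB
After byte 2 (0x85): reg=0xED
Register before byte 3: 0xED
After XOR with byte 0xCD: 0x20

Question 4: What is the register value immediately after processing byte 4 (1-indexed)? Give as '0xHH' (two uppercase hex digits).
After byte 1 (0xF7): reg=0xCB
After byte 2 (0x85): reg=0xED
After byte 3 (0xCD): reg=0xE0
After byte 4 (0x22): reg=0x40

Answer: 0x40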